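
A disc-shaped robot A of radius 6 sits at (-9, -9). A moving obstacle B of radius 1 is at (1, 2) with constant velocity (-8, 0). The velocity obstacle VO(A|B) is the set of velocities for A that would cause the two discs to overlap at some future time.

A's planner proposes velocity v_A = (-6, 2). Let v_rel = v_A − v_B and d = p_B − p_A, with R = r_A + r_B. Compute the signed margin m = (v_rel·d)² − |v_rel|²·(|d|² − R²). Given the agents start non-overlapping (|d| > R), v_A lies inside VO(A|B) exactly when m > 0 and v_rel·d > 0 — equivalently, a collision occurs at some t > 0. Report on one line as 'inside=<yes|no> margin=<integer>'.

d = (10, 11),  |d|² = 221;  R = 6+1 = 7,  c = 221−7² = 172
v_rel = (2, 2),  |v_rel|² = 8;  v_rel·d = (2)·(10) + (2)·(11) = 42
8·t² − 84·t + 172 = 0  ⇒  m = 42² − 8·172 = 388
m = 388 > 0,  v_rel·d = 42 > 0  ⇒  inside

inside=yes margin=388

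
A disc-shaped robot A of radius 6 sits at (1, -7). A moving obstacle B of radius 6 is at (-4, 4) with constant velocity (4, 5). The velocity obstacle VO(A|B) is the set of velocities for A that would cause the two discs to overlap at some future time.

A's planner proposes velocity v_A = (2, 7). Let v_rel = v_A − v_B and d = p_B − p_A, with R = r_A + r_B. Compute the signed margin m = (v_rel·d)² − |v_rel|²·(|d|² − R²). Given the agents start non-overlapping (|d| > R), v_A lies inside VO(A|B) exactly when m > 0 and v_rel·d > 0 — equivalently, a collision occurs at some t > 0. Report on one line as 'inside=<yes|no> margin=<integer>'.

d = (-5, 11),  |d|² = 146;  R = 6+6 = 12,  c = 146−12² = 2
v_rel = (-2, 2),  |v_rel|² = 8;  v_rel·d = (-2)·(-5) + (2)·(11) = 32
8·t² − 64·t + 2 = 0  ⇒  m = 32² − 8·2 = 1008
m = 1008 > 0,  v_rel·d = 32 > 0  ⇒  inside

inside=yes margin=1008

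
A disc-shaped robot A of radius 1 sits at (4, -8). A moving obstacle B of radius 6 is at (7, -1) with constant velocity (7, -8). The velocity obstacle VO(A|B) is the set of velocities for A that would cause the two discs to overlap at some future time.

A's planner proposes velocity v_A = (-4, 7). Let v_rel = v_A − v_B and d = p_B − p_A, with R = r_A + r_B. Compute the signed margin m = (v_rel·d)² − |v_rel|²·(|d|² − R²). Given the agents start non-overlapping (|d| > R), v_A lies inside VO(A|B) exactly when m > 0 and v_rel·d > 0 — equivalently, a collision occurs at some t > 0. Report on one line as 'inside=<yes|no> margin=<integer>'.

d = (3, 7),  |d|² = 58;  R = 1+6 = 7,  c = 58−7² = 9
v_rel = (-11, 15),  |v_rel|² = 346;  v_rel·d = (-11)·(3) + (15)·(7) = 72
346·t² − 144·t + 9 = 0  ⇒  m = 72² − 346·9 = 2070
m = 2070 > 0,  v_rel·d = 72 > 0  ⇒  inside

inside=yes margin=2070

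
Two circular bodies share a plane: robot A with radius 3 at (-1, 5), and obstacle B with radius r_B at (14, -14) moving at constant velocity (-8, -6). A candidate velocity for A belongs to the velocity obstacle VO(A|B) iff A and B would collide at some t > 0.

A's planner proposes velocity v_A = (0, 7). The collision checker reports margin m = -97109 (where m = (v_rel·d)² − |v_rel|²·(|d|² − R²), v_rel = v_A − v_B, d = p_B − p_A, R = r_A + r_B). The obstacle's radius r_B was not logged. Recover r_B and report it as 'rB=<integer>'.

m = -97109
d = (15, -19);  v_rel = (8, 13),  |v_rel|² = 233
v_rel×d = (8)·(-19) − (13)·(15) = -347
since m = R²·233 − (-347)²:  R² = (120409 + -97109) / 233 = 100
R = √100 = 10  ⇒  r_B = 10 − 3 = 7

rB=7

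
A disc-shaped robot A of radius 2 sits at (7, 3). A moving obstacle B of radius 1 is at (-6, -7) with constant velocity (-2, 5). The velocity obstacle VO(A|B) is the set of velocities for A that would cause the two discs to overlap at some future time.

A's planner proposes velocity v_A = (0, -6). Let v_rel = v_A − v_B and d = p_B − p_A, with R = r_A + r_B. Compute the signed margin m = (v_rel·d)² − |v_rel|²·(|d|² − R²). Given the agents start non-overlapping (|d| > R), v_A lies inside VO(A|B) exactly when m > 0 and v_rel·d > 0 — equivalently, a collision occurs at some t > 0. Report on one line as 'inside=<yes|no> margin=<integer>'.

d = (-13, -10),  |d|² = 269;  R = 2+1 = 3,  c = 269−3² = 260
v_rel = (2, -11),  |v_rel|² = 125;  v_rel·d = (2)·(-13) + (-11)·(-10) = 84
125·t² − 168·t + 260 = 0  ⇒  m = 84² − 125·260 = -25444
m = -25444 < 0,  v_rel·d = 84 > 0  ⇒  outside

inside=no margin=-25444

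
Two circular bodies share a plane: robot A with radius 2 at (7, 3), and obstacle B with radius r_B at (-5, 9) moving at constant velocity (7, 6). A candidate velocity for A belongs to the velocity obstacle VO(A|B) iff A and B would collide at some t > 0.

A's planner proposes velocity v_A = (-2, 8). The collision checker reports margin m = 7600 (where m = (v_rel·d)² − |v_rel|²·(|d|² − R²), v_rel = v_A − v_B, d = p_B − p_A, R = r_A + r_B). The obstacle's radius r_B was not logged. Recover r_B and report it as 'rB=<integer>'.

m = 7600
d = (-12, 6);  v_rel = (-9, 2),  |v_rel|² = 85
v_rel×d = (-9)·(6) − (2)·(-12) = -30
since m = R²·85 − (-30)²:  R² = (900 + 7600) / 85 = 100
R = √100 = 10  ⇒  r_B = 10 − 2 = 8

rB=8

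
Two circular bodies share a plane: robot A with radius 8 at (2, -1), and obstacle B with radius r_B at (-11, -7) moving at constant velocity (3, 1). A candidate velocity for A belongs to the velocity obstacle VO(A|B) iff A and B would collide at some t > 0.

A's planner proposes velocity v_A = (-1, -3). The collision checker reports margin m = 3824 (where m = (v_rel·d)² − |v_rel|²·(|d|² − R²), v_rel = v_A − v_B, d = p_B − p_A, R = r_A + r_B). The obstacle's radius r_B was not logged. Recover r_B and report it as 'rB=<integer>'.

m = 3824
d = (-13, -6);  v_rel = (-4, -4),  |v_rel|² = 32
v_rel×d = (-4)·(-6) − (-4)·(-13) = -28
since m = R²·32 − (-28)²:  R² = (784 + 3824) / 32 = 144
R = √144 = 12  ⇒  r_B = 12 − 8 = 4

rB=4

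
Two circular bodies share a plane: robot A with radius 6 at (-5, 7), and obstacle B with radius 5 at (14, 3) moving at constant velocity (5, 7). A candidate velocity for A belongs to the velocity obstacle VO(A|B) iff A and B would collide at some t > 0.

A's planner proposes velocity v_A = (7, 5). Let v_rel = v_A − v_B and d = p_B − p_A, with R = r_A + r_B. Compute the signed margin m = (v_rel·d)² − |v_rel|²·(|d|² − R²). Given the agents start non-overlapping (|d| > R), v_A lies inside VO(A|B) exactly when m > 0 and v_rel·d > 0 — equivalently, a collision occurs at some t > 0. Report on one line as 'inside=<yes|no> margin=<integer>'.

d = (19, -4),  |d|² = 377;  R = 6+5 = 11,  c = 377−11² = 256
v_rel = (2, -2),  |v_rel|² = 8;  v_rel·d = (2)·(19) + (-2)·(-4) = 46
8·t² − 92·t + 256 = 0  ⇒  m = 46² − 8·256 = 68
m = 68 > 0,  v_rel·d = 46 > 0  ⇒  inside

inside=yes margin=68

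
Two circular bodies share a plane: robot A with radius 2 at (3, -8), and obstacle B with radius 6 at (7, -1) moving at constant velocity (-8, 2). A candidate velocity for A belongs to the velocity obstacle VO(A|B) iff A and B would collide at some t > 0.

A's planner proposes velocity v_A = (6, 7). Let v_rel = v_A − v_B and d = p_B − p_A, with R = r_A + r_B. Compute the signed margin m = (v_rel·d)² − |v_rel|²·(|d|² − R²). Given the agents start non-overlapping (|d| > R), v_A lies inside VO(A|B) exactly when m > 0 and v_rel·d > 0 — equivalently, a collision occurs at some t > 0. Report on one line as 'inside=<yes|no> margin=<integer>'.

d = (4, 7),  |d|² = 65;  R = 2+6 = 8,  c = 65−8² = 1
v_rel = (14, 5),  |v_rel|² = 221;  v_rel·d = (14)·(4) + (5)·(7) = 91
221·t² − 182·t + 1 = 0  ⇒  m = 91² − 221·1 = 8060
m = 8060 > 0,  v_rel·d = 91 > 0  ⇒  inside

inside=yes margin=8060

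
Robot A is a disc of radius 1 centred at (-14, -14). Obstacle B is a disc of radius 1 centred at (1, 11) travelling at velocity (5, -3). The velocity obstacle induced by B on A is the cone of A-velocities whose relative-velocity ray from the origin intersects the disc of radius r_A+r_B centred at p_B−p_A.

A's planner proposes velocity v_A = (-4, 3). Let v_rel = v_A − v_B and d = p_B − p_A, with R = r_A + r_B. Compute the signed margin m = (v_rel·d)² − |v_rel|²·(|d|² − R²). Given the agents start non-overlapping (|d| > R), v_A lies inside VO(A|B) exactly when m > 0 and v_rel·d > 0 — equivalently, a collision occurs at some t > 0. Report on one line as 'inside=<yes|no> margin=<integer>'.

d = (15, 25),  |d|² = 850;  R = 1+1 = 2,  c = 850−2² = 846
v_rel = (-9, 6),  |v_rel|² = 117;  v_rel·d = (-9)·(15) + (6)·(25) = 15
117·t² − 30·t + 846 = 0  ⇒  m = 15² − 117·846 = -98757
m = -98757 < 0,  v_rel·d = 15 > 0  ⇒  outside

inside=no margin=-98757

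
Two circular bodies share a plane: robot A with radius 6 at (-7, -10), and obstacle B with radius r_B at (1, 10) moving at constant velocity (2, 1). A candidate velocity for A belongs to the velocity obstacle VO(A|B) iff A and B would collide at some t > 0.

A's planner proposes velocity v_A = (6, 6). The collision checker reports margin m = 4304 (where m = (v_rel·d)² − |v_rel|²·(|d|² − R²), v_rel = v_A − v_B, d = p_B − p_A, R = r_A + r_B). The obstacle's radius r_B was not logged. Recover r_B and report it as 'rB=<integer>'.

m = 4304
d = (8, 20);  v_rel = (4, 5),  |v_rel|² = 41
v_rel×d = (4)·(20) − (5)·(8) = 40
since m = R²·41 − 40²:  R² = (1600 + 4304) / 41 = 144
R = √144 = 12  ⇒  r_B = 12 − 6 = 6

rB=6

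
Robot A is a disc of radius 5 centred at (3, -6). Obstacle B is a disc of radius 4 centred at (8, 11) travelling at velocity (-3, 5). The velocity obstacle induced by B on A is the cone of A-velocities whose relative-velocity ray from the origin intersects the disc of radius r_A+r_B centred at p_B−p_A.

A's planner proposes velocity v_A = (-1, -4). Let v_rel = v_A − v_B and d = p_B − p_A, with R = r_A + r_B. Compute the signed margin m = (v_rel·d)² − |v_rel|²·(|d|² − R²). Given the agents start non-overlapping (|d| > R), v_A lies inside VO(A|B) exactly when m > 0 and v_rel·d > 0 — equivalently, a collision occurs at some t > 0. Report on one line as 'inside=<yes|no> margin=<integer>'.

d = (5, 17),  |d|² = 314;  R = 5+4 = 9,  c = 314−9² = 233
v_rel = (2, -9),  |v_rel|² = 85;  v_rel·d = (2)·(5) + (-9)·(17) = -143
85·t² + 286·t + 233 = 0  ⇒  m = (-143)² − 85·233 = 644
m = 644 > 0,  v_rel·d = -143 < 0  ⇒  outside

inside=no margin=644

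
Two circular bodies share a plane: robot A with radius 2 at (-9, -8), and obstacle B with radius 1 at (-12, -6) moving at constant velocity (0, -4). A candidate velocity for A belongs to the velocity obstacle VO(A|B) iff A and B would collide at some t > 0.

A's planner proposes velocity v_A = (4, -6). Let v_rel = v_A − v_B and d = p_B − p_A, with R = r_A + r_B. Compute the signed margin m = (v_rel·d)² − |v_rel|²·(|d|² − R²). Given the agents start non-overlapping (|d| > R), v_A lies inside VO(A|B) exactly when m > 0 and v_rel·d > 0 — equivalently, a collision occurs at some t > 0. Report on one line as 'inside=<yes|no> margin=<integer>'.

d = (-3, 2),  |d|² = 13;  R = 2+1 = 3,  c = 13−3² = 4
v_rel = (4, -2),  |v_rel|² = 20;  v_rel·d = (4)·(-3) + (-2)·(2) = -16
20·t² + 32·t + 4 = 0  ⇒  m = (-16)² − 20·4 = 176
m = 176 > 0,  v_rel·d = -16 < 0  ⇒  outside

inside=no margin=176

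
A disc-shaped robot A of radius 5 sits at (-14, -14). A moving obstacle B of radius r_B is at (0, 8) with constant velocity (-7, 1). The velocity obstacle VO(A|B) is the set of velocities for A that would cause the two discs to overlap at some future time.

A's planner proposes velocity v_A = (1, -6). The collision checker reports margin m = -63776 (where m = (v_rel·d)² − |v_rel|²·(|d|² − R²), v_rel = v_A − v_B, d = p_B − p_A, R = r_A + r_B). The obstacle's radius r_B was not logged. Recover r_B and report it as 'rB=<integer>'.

m = -63776
d = (14, 22);  v_rel = (8, -7),  |v_rel|² = 113
v_rel×d = (8)·(22) − (-7)·(14) = 274
since m = R²·113 − 274²:  R² = (75076 + -63776) / 113 = 100
R = √100 = 10  ⇒  r_B = 10 − 5 = 5

rB=5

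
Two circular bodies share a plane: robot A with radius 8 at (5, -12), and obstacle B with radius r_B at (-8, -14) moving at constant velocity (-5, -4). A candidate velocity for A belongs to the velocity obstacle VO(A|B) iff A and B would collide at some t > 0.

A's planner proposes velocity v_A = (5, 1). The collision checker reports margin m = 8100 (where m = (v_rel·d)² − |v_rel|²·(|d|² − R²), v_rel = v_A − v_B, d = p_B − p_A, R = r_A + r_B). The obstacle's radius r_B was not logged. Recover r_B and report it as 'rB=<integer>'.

m = 8100
d = (-13, -2);  v_rel = (10, 5),  |v_rel|² = 125
v_rel×d = (10)·(-2) − (5)·(-13) = 45
since m = R²·125 − 45²:  R² = (2025 + 8100) / 125 = 81
R = √81 = 9  ⇒  r_B = 9 − 8 = 1

rB=1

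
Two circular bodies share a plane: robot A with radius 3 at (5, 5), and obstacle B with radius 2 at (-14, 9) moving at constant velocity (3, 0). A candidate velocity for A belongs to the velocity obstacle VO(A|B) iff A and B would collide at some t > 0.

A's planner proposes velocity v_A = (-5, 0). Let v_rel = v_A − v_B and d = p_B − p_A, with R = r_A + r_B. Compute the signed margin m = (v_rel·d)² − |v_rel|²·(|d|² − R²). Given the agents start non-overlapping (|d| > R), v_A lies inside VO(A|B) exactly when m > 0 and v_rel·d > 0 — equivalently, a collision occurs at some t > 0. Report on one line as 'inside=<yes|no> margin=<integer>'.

d = (-19, 4),  |d|² = 377;  R = 3+2 = 5,  c = 377−5² = 352
v_rel = (-8, 0),  |v_rel|² = 64;  v_rel·d = (-8)·(-19) + (0)·(4) = 152
64·t² − 304·t + 352 = 0  ⇒  m = 152² − 64·352 = 576
m = 576 > 0,  v_rel·d = 152 > 0  ⇒  inside

inside=yes margin=576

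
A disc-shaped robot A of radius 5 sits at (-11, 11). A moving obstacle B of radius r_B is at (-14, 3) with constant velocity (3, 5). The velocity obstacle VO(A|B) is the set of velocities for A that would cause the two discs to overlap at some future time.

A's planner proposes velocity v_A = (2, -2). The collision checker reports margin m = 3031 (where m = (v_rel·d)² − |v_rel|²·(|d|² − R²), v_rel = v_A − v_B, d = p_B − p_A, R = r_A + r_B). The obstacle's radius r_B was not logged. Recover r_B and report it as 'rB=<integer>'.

m = 3031
d = (-3, -8);  v_rel = (-1, -7),  |v_rel|² = 50
v_rel×d = (-1)·(-8) − (-7)·(-3) = -13
since m = R²·50 − (-13)²:  R² = (169 + 3031) / 50 = 64
R = √64 = 8  ⇒  r_B = 8 − 5 = 3

rB=3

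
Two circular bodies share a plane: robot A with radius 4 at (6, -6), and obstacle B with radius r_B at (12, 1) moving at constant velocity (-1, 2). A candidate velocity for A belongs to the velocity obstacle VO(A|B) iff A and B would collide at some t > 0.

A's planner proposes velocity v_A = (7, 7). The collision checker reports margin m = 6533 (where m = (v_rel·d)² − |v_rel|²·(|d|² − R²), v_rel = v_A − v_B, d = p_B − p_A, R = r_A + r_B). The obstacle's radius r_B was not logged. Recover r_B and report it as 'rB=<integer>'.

m = 6533
d = (6, 7);  v_rel = (8, 5),  |v_rel|² = 89
v_rel×d = (8)·(7) − (5)·(6) = 26
since m = R²·89 − 26²:  R² = (676 + 6533) / 89 = 81
R = √81 = 9  ⇒  r_B = 9 − 4 = 5

rB=5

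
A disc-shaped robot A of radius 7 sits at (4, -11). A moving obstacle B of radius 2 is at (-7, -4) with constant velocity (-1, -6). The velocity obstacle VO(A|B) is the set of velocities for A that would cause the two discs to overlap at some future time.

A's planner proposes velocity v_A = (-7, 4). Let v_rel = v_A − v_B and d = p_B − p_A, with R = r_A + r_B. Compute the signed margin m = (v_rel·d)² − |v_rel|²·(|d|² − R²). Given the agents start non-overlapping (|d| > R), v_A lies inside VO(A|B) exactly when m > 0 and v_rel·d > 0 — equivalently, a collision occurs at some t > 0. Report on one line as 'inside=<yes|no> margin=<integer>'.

d = (-11, 7),  |d|² = 170;  R = 7+2 = 9,  c = 170−9² = 89
v_rel = (-6, 10),  |v_rel|² = 136;  v_rel·d = (-6)·(-11) + (10)·(7) = 136
136·t² − 272·t + 89 = 0  ⇒  m = 136² − 136·89 = 6392
m = 6392 > 0,  v_rel·d = 136 > 0  ⇒  inside

inside=yes margin=6392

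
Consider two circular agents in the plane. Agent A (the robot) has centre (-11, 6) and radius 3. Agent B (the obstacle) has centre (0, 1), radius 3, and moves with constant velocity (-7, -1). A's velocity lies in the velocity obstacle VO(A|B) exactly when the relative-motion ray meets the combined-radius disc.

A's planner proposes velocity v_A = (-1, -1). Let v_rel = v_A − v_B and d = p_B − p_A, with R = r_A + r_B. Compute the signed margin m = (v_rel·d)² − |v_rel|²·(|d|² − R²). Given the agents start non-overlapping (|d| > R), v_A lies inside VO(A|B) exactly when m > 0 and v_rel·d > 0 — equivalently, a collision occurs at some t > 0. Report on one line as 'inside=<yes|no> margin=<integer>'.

d = (11, -5),  |d|² = 146;  R = 3+3 = 6,  c = 146−6² = 110
v_rel = (6, 0),  |v_rel|² = 36;  v_rel·d = (6)·(11) + (0)·(-5) = 66
36·t² − 132·t + 110 = 0  ⇒  m = 66² − 36·110 = 396
m = 396 > 0,  v_rel·d = 66 > 0  ⇒  inside

inside=yes margin=396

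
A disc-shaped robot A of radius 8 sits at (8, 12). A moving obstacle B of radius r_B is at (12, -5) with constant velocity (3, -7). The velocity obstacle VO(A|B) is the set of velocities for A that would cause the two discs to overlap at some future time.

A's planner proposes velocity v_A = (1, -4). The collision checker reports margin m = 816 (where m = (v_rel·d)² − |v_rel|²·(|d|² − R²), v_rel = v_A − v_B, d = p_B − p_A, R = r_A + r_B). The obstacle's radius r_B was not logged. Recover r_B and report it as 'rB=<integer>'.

m = 816
d = (4, -17);  v_rel = (-2, 3),  |v_rel|² = 13
v_rel×d = (-2)·(-17) − (3)·(4) = 22
since m = R²·13 − 22²:  R² = (484 + 816) / 13 = 100
R = √100 = 10  ⇒  r_B = 10 − 8 = 2

rB=2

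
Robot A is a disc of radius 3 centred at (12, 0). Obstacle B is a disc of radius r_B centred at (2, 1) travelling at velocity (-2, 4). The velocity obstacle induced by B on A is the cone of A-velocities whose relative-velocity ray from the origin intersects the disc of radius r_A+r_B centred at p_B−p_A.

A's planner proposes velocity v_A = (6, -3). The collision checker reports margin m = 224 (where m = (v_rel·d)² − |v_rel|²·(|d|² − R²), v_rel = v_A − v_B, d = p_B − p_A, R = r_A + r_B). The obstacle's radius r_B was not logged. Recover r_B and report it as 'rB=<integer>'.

m = 224
d = (-10, 1);  v_rel = (8, -7),  |v_rel|² = 113
v_rel×d = (8)·(1) − (-7)·(-10) = -62
since m = R²·113 − (-62)²:  R² = (3844 + 224) / 113 = 36
R = √36 = 6  ⇒  r_B = 6 − 3 = 3

rB=3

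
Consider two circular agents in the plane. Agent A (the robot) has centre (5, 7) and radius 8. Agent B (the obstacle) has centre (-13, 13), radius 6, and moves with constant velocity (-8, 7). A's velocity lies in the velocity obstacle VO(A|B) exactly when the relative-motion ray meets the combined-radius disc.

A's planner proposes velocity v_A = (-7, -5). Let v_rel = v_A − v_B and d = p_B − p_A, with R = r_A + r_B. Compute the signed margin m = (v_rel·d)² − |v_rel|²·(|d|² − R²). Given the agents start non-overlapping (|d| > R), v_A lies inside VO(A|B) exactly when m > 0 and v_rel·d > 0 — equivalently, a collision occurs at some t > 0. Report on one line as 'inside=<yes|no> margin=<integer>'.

d = (-18, 6),  |d|² = 360;  R = 8+6 = 14,  c = 360−14² = 164
v_rel = (1, -12),  |v_rel|² = 145;  v_rel·d = (1)·(-18) + (-12)·(6) = -90
145·t² + 180·t + 164 = 0  ⇒  m = (-90)² − 145·164 = -15680
m = -15680 < 0,  v_rel·d = -90 < 0  ⇒  outside

inside=no margin=-15680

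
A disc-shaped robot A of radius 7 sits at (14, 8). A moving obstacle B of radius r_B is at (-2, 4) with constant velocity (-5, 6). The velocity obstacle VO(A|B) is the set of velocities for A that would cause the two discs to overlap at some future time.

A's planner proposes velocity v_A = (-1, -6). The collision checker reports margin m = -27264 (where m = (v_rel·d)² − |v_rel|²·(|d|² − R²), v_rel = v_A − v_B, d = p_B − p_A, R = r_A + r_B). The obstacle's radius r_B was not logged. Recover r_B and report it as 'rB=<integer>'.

m = -27264
d = (-16, -4);  v_rel = (4, -12),  |v_rel|² = 160
v_rel×d = (4)·(-4) − (-12)·(-16) = -208
since m = R²·160 − (-208)²:  R² = (43264 + -27264) / 160 = 100
R = √100 = 10  ⇒  r_B = 10 − 7 = 3

rB=3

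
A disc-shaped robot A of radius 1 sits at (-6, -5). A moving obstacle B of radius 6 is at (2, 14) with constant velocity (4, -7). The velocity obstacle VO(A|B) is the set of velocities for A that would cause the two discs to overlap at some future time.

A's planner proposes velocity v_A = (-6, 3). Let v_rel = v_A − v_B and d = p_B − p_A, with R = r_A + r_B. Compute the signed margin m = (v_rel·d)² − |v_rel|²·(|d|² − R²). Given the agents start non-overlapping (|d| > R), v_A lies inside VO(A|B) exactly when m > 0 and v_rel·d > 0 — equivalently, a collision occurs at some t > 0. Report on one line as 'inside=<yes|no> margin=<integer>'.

d = (8, 19),  |d|² = 425;  R = 1+6 = 7,  c = 425−7² = 376
v_rel = (-10, 10),  |v_rel|² = 200;  v_rel·d = (-10)·(8) + (10)·(19) = 110
200·t² − 220·t + 376 = 0  ⇒  m = 110² − 200·376 = -63100
m = -63100 < 0,  v_rel·d = 110 > 0  ⇒  outside

inside=no margin=-63100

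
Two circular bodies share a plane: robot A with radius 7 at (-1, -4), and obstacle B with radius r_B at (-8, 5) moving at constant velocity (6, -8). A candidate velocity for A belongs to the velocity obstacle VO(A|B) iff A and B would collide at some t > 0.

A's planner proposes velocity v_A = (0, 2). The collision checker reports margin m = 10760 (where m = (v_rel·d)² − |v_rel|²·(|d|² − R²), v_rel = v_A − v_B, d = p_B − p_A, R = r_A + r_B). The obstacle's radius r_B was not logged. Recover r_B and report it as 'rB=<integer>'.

m = 10760
d = (-7, 9);  v_rel = (-6, 10),  |v_rel|² = 136
v_rel×d = (-6)·(9) − (10)·(-7) = 16
since m = R²·136 − 16²:  R² = (256 + 10760) / 136 = 81
R = √81 = 9  ⇒  r_B = 9 − 7 = 2

rB=2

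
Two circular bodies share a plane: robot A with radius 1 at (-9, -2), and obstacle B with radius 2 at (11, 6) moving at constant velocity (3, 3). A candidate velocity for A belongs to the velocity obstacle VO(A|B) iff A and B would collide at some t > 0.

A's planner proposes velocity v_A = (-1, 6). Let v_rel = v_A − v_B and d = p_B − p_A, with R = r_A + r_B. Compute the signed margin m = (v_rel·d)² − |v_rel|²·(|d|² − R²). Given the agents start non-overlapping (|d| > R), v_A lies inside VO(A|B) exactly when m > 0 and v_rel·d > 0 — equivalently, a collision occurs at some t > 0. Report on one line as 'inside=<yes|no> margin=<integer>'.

d = (20, 8),  |d|² = 464;  R = 1+2 = 3,  c = 464−3² = 455
v_rel = (-4, 3),  |v_rel|² = 25;  v_rel·d = (-4)·(20) + (3)·(8) = -56
25·t² + 112·t + 455 = 0  ⇒  m = (-56)² − 25·455 = -8239
m = -8239 < 0,  v_rel·d = -56 < 0  ⇒  outside

inside=no margin=-8239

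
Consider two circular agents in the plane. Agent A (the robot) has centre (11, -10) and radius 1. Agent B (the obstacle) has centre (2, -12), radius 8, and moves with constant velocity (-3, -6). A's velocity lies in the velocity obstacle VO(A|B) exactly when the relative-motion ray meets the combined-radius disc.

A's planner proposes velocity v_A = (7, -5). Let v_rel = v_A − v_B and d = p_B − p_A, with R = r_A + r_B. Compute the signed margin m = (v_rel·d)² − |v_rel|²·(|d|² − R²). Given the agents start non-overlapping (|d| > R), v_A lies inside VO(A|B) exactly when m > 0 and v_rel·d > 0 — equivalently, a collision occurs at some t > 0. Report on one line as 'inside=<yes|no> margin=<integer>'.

d = (-9, -2),  |d|² = 85;  R = 1+8 = 9,  c = 85−9² = 4
v_rel = (10, 1),  |v_rel|² = 101;  v_rel·d = (10)·(-9) + (1)·(-2) = -92
101·t² + 184·t + 4 = 0  ⇒  m = (-92)² − 101·4 = 8060
m = 8060 > 0,  v_rel·d = -92 < 0  ⇒  outside

inside=no margin=8060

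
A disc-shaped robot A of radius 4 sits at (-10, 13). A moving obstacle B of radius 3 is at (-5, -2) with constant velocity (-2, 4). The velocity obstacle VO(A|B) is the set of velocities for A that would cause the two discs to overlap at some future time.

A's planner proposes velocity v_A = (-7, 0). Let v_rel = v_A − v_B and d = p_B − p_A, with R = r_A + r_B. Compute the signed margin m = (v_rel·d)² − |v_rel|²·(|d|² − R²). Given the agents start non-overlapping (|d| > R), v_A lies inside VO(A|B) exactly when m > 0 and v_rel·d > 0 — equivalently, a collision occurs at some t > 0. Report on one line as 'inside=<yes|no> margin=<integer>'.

d = (5, -15),  |d|² = 250;  R = 4+3 = 7,  c = 250−7² = 201
v_rel = (-5, -4),  |v_rel|² = 41;  v_rel·d = (-5)·(5) + (-4)·(-15) = 35
41·t² − 70·t + 201 = 0  ⇒  m = 35² − 41·201 = -7016
m = -7016 < 0,  v_rel·d = 35 > 0  ⇒  outside

inside=no margin=-7016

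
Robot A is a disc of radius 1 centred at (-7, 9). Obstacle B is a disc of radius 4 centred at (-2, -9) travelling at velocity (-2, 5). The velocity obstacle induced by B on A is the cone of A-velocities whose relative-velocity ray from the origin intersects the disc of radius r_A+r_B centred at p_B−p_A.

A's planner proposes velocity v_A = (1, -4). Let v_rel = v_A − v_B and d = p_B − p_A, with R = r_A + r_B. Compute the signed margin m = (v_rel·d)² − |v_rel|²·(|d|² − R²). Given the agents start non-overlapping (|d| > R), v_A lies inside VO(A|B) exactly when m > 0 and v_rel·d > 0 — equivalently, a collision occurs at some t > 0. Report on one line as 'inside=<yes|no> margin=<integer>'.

d = (5, -18),  |d|² = 349;  R = 1+4 = 5,  c = 349−5² = 324
v_rel = (3, -9),  |v_rel|² = 90;  v_rel·d = (3)·(5) + (-9)·(-18) = 177
90·t² − 354·t + 324 = 0  ⇒  m = 177² − 90·324 = 2169
m = 2169 > 0,  v_rel·d = 177 > 0  ⇒  inside

inside=yes margin=2169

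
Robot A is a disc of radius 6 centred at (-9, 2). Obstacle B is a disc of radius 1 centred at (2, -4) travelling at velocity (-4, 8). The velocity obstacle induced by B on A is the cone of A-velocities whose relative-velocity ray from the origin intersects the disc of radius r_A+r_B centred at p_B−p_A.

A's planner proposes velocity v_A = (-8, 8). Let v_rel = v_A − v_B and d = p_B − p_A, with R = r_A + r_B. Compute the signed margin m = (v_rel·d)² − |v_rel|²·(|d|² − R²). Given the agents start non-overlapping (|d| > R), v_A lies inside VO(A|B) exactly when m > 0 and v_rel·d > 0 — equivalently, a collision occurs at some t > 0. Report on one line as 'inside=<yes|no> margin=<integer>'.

d = (11, -6),  |d|² = 157;  R = 6+1 = 7,  c = 157−7² = 108
v_rel = (-4, 0),  |v_rel|² = 16;  v_rel·d = (-4)·(11) + (0)·(-6) = -44
16·t² + 88·t + 108 = 0  ⇒  m = (-44)² − 16·108 = 208
m = 208 > 0,  v_rel·d = -44 < 0  ⇒  outside

inside=no margin=208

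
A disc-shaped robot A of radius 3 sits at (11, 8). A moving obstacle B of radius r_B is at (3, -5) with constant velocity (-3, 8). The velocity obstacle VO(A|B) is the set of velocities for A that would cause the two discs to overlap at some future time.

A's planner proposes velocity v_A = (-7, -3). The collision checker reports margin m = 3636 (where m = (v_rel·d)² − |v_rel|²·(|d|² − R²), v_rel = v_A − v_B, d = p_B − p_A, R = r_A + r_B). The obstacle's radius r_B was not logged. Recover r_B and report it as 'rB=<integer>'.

m = 3636
d = (-8, -13);  v_rel = (-4, -11),  |v_rel|² = 137
v_rel×d = (-4)·(-13) − (-11)·(-8) = -36
since m = R²·137 − (-36)²:  R² = (1296 + 3636) / 137 = 36
R = √36 = 6  ⇒  r_B = 6 − 3 = 3

rB=3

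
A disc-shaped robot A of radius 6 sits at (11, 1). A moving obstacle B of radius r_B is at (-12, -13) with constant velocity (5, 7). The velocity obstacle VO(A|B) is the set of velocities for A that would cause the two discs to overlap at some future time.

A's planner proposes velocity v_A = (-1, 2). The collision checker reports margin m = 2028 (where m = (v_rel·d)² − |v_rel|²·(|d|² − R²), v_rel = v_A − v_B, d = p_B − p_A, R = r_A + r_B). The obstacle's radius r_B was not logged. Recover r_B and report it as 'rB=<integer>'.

m = 2028
d = (-23, -14);  v_rel = (-6, -5),  |v_rel|² = 61
v_rel×d = (-6)·(-14) − (-5)·(-23) = -31
since m = R²·61 − (-31)²:  R² = (961 + 2028) / 61 = 49
R = √49 = 7  ⇒  r_B = 7 − 6 = 1

rB=1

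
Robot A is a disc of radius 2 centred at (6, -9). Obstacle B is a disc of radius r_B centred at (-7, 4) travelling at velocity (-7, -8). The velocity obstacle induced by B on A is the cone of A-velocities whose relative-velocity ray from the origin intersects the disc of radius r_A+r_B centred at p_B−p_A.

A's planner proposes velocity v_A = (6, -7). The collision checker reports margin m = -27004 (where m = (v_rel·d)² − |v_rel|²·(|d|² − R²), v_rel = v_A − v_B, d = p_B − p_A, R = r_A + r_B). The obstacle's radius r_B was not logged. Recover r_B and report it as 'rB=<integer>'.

m = -27004
d = (-13, 13);  v_rel = (13, 1),  |v_rel|² = 170
v_rel×d = (13)·(13) − (1)·(-13) = 182
since m = R²·170 − 182²:  R² = (33124 + -27004) / 170 = 36
R = √36 = 6  ⇒  r_B = 6 − 2 = 4

rB=4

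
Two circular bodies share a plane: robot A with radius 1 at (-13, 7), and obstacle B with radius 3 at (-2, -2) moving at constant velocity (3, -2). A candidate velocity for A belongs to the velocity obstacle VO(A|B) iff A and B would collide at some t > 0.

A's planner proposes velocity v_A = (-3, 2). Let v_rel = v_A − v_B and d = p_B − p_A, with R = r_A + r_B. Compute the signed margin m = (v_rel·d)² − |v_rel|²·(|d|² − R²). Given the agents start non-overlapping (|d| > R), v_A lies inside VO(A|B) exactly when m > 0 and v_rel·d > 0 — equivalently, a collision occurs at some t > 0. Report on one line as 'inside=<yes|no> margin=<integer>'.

d = (11, -9),  |d|² = 202;  R = 1+3 = 4,  c = 202−4² = 186
v_rel = (-6, 4),  |v_rel|² = 52;  v_rel·d = (-6)·(11) + (4)·(-9) = -102
52·t² + 204·t + 186 = 0  ⇒  m = (-102)² − 52·186 = 732
m = 732 > 0,  v_rel·d = -102 < 0  ⇒  outside

inside=no margin=732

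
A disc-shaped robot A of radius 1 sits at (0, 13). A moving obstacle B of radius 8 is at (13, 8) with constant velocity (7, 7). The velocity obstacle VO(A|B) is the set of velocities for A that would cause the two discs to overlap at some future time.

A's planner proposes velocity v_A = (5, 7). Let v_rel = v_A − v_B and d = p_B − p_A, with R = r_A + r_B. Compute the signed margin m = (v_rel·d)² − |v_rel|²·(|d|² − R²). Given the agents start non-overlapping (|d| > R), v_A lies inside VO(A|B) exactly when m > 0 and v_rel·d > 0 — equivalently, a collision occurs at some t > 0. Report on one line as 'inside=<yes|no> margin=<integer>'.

d = (13, -5),  |d|² = 194;  R = 1+8 = 9,  c = 194−9² = 113
v_rel = (-2, 0),  |v_rel|² = 4;  v_rel·d = (-2)·(13) + (0)·(-5) = -26
4·t² + 52·t + 113 = 0  ⇒  m = (-26)² − 4·113 = 224
m = 224 > 0,  v_rel·d = -26 < 0  ⇒  outside

inside=no margin=224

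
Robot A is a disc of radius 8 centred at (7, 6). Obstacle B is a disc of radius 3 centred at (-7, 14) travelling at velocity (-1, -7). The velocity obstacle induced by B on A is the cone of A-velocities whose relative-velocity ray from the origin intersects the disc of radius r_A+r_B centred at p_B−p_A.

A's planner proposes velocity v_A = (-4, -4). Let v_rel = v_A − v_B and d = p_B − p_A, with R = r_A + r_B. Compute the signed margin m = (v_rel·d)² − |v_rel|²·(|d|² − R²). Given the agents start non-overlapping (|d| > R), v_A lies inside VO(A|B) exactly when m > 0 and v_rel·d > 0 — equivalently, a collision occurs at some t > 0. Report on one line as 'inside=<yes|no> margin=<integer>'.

d = (-14, 8),  |d|² = 260;  R = 8+3 = 11,  c = 260−11² = 139
v_rel = (-3, 3),  |v_rel|² = 18;  v_rel·d = (-3)·(-14) + (3)·(8) = 66
18·t² − 132·t + 139 = 0  ⇒  m = 66² − 18·139 = 1854
m = 1854 > 0,  v_rel·d = 66 > 0  ⇒  inside

inside=yes margin=1854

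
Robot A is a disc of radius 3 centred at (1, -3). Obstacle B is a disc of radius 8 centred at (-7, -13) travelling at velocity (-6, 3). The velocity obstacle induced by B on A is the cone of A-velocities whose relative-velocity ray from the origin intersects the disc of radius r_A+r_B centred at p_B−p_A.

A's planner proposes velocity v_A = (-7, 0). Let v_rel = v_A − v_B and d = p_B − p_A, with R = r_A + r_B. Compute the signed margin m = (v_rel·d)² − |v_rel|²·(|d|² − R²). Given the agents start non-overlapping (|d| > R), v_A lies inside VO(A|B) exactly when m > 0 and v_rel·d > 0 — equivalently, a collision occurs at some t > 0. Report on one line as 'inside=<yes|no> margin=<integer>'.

d = (-8, -10),  |d|² = 164;  R = 3+8 = 11,  c = 164−11² = 43
v_rel = (-1, -3),  |v_rel|² = 10;  v_rel·d = (-1)·(-8) + (-3)·(-10) = 38
10·t² − 76·t + 43 = 0  ⇒  m = 38² − 10·43 = 1014
m = 1014 > 0,  v_rel·d = 38 > 0  ⇒  inside

inside=yes margin=1014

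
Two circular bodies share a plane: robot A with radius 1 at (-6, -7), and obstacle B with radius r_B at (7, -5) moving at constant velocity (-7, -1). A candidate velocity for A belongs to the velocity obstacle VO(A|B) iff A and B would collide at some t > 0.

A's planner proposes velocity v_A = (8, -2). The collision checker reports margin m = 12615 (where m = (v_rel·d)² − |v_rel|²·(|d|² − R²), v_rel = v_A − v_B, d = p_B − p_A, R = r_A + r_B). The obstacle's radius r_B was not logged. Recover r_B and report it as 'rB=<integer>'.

m = 12615
d = (13, 2);  v_rel = (15, -1),  |v_rel|² = 226
v_rel×d = (15)·(2) − (-1)·(13) = 43
since m = R²·226 − 43²:  R² = (1849 + 12615) / 226 = 64
R = √64 = 8  ⇒  r_B = 8 − 1 = 7

rB=7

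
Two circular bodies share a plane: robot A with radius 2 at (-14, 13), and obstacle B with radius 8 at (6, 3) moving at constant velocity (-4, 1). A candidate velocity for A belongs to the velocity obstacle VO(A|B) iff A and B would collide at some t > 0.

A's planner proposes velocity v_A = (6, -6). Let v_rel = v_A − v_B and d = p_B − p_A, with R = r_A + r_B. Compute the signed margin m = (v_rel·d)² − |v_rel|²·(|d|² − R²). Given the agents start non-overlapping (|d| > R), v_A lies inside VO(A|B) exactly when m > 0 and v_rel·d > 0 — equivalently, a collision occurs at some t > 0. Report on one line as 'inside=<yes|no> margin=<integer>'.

d = (20, -10),  |d|² = 500;  R = 2+8 = 10,  c = 500−10² = 400
v_rel = (10, -7),  |v_rel|² = 149;  v_rel·d = (10)·(20) + (-7)·(-10) = 270
149·t² − 540·t + 400 = 0  ⇒  m = 270² − 149·400 = 13300
m = 13300 > 0,  v_rel·d = 270 > 0  ⇒  inside

inside=yes margin=13300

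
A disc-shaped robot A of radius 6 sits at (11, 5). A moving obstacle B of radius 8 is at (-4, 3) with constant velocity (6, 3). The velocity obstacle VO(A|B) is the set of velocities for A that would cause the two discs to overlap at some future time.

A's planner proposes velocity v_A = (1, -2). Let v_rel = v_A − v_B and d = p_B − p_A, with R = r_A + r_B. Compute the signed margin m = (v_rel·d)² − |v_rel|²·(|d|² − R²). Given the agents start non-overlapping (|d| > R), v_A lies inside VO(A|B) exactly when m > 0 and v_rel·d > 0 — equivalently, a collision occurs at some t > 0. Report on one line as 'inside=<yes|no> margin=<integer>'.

d = (-15, -2),  |d|² = 229;  R = 6+8 = 14,  c = 229−14² = 33
v_rel = (-5, -5),  |v_rel|² = 50;  v_rel·d = (-5)·(-15) + (-5)·(-2) = 85
50·t² − 170·t + 33 = 0  ⇒  m = 85² − 50·33 = 5575
m = 5575 > 0,  v_rel·d = 85 > 0  ⇒  inside

inside=yes margin=5575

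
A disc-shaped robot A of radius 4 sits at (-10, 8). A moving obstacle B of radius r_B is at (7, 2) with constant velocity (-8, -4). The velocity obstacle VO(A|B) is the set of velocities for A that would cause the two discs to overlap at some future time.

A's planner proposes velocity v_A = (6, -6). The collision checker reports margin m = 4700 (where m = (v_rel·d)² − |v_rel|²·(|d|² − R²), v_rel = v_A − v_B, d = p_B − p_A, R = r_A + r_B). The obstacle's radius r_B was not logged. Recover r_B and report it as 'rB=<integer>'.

m = 4700
d = (17, -6);  v_rel = (14, -2),  |v_rel|² = 200
v_rel×d = (14)·(-6) − (-2)·(17) = -50
since m = R²·200 − (-50)²:  R² = (2500 + 4700) / 200 = 36
R = √36 = 6  ⇒  r_B = 6 − 4 = 2

rB=2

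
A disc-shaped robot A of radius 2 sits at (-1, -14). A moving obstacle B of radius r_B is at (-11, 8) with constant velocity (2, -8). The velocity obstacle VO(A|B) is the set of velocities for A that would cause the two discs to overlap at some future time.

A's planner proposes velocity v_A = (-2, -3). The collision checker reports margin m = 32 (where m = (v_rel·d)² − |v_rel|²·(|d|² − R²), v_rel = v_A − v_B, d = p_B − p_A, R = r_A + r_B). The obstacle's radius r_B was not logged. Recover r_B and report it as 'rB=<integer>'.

m = 32
d = (-10, 22);  v_rel = (-4, 5),  |v_rel|² = 41
v_rel×d = (-4)·(22) − (5)·(-10) = -38
since m = R²·41 − (-38)²:  R² = (1444 + 32) / 41 = 36
R = √36 = 6  ⇒  r_B = 6 − 2 = 4

rB=4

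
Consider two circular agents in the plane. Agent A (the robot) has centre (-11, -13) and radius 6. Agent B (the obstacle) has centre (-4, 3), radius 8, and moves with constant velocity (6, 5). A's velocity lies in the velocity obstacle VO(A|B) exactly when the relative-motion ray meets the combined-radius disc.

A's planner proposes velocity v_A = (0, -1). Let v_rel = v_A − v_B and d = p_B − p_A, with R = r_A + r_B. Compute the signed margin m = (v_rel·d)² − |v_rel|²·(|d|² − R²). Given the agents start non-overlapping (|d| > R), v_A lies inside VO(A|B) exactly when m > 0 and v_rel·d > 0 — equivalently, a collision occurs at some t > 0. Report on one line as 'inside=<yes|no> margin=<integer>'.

d = (7, 16),  |d|² = 305;  R = 6+8 = 14,  c = 305−14² = 109
v_rel = (-6, -6),  |v_rel|² = 72;  v_rel·d = (-6)·(7) + (-6)·(16) = -138
72·t² + 276·t + 109 = 0  ⇒  m = (-138)² − 72·109 = 11196
m = 11196 > 0,  v_rel·d = -138 < 0  ⇒  outside

inside=no margin=11196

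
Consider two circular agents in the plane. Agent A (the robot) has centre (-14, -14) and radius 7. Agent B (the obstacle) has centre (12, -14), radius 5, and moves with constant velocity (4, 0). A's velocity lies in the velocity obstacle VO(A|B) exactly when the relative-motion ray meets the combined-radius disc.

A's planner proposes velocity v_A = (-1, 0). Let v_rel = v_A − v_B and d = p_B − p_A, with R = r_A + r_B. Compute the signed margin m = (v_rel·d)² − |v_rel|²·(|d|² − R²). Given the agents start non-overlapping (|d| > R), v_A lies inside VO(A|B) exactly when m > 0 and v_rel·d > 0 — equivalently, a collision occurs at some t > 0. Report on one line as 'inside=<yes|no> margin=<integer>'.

d = (26, 0),  |d|² = 676;  R = 7+5 = 12,  c = 676−12² = 532
v_rel = (-5, 0),  |v_rel|² = 25;  v_rel·d = (-5)·(26) + (0)·(0) = -130
25·t² + 260·t + 532 = 0  ⇒  m = (-130)² − 25·532 = 3600
m = 3600 > 0,  v_rel·d = -130 < 0  ⇒  outside

inside=no margin=3600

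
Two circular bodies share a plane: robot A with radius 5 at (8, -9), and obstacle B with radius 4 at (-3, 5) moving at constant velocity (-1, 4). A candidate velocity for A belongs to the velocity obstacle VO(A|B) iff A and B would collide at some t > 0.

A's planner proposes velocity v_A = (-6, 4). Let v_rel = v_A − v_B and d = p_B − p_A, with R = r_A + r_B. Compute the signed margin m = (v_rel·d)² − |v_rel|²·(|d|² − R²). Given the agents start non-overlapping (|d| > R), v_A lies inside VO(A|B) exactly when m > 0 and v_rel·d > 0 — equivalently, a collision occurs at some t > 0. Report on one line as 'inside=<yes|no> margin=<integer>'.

d = (-11, 14),  |d|² = 317;  R = 5+4 = 9,  c = 317−9² = 236
v_rel = (-5, 0),  |v_rel|² = 25;  v_rel·d = (-5)·(-11) + (0)·(14) = 55
25·t² − 110·t + 236 = 0  ⇒  m = 55² − 25·236 = -2875
m = -2875 < 0,  v_rel·d = 55 > 0  ⇒  outside

inside=no margin=-2875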